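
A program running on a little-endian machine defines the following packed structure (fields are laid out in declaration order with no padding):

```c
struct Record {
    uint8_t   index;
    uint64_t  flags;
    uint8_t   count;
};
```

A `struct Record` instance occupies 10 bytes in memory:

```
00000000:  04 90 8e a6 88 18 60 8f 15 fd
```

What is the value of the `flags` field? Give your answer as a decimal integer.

1553566054954208912

`flags` follows `index` (1 byte), so it starts at byte offset 1 and occupies 8 bytes.
Bytes at offsets 1..8: 90 8E A6 88 18 60 8F 15.
In little-endian order the low byte comes first in memory.
Reassemble most-significant byte first: 15 8F 60 18 88 A6 8E 90 → 0x158F601888A68E90.
0x158F601888A68E90 = 1553566054954208912.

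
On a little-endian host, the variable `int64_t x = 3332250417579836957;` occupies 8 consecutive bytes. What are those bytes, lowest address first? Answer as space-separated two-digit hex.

1D 46 7E 8A 19 88 3E 2E

3332250417579836957 in hexadecimal, padded to 64 bits, is 0x2E3E88198A7E461D.
Split into bytes (most-significant first): 2E 3E 88 19 8A 7E 46 1D.
Little-endian stores the least-significant byte at the lowest address.
So at ascending addresses the bytes are 1D 46 7E 8A 19 88 3E 2E.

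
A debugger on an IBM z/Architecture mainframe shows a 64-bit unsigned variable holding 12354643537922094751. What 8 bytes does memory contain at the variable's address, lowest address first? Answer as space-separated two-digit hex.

12354643537922094751 in hexadecimal, padded to 64 bits, is 0xAB7482D70C6BF69F.
Split into bytes (most-significant first): AB 74 82 D7 0C 6B F6 9F.
Big-endian stores the most-significant byte at the lowest address.
So the memory order matches the most-significant-first order: AB 74 82 D7 0C 6B F6 9F.

AB 74 82 D7 0C 6B F6 9F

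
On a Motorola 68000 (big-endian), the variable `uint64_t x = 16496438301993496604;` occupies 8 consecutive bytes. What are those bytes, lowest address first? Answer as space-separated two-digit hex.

16496438301993496604 in hexadecimal, padded to 64 bits, is 0xE4EF1F3BD978701C.
Split into bytes (most-significant first): E4 EF 1F 3B D9 78 70 1C.
Big-endian: lowest address holds the most-significant byte.
So the memory order matches the most-significant-first order: E4 EF 1F 3B D9 78 70 1C.

E4 EF 1F 3B D9 78 70 1C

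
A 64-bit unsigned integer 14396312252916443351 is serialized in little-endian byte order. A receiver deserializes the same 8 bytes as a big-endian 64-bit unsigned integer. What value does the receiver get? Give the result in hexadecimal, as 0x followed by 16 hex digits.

0xD728B016B8F9C9C7

14396312252916443351 in 64-bit hexadecimal is 0xC7C9F9B816B028D7.
Stored little-endian, the bytes at ascending addresses are D7 28 B0 16 B8 F9 C9 C7.
Read back as big-endian, the last byte is least significant, giving 0xD728B016B8F9C9C7.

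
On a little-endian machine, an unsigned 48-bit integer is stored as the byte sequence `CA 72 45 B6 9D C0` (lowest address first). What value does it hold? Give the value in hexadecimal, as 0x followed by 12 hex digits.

0xC09DB64572CA

Little-endian stores the least-significant byte at the lowest address.
Reassemble most-significant byte first: C0 9D B6 45 72 CA → 0xC09DB64572CA.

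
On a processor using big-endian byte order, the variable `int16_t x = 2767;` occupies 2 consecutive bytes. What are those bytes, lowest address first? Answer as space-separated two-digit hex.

2767 in hexadecimal, padded to 16 bits, is 0x0ACF.
Split into bytes (most-significant first): 0A CF.
Big-endian: lowest address holds the most-significant byte.
So the memory order matches the most-significant-first order: 0A CF.

0A CF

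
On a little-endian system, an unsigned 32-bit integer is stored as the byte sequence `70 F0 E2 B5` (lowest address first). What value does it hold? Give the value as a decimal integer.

Little-endian: lowest address holds the least-significant byte.
Reassemble most-significant byte first: B5 E2 F0 70 → 0xB5E2F070.
0xB5E2F070 = 3051548784.

3051548784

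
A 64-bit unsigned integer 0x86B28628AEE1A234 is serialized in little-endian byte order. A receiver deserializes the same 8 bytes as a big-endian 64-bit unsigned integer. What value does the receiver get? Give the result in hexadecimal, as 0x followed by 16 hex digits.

0x34A2E1AE2886B286

Stored little-endian, the bytes at ascending addresses are 34 A2 E1 AE 28 86 B2 86.
Read back as big-endian, the last byte is least significant, giving 0x34A2E1AE2886B286.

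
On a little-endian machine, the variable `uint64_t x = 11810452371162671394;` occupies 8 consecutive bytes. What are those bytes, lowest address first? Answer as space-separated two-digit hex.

11810452371162671394 in hexadecimal, padded to 64 bits, is 0xA3E727DB6BD22922.
Split into bytes (most-significant first): A3 E7 27 DB 6B D2 29 22.
Little-endian stores the least-significant byte at the lowest address.
So at ascending addresses the bytes are 22 29 D2 6B DB 27 E7 A3.

22 29 D2 6B DB 27 E7 A3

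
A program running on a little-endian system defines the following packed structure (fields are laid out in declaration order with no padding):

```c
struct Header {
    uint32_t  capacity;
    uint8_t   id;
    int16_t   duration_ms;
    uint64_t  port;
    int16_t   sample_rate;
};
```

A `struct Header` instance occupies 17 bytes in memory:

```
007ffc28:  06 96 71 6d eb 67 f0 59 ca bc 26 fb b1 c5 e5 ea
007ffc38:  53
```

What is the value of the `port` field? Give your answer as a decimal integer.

`port` follows `capacity` (4 B), `id` (1 B), `duration_ms` (2 B), so it starts at offset 4 + 1 + 2 = 7 and occupies 8 bytes.
Bytes at offsets 7..14: 59 CA BC 26 FB B1 C5 E5.
Little-endian stores the least-significant byte at the lowest address.
Reassemble most-significant byte first: E5 C5 B1 FB 26 BC CA 59 → 0xE5C5B1FB26BCCA59.
0xE5C5B1FB26BCCA59 = 16556835297342311001.

16556835297342311001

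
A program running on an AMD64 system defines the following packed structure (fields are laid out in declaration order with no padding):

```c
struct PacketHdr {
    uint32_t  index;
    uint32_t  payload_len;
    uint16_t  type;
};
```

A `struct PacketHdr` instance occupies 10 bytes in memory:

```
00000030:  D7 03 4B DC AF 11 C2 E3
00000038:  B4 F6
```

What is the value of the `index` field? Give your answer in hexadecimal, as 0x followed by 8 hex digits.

0xDC4B03D7

`index` is the first field, at byte offset 0, occupying 4 bytes.
Bytes at offsets 0..3: D7 03 4B DC.
In little-endian order the low byte comes first in memory.
Reassemble most-significant byte first: DC 4B 03 D7 → 0xDC4B03D7.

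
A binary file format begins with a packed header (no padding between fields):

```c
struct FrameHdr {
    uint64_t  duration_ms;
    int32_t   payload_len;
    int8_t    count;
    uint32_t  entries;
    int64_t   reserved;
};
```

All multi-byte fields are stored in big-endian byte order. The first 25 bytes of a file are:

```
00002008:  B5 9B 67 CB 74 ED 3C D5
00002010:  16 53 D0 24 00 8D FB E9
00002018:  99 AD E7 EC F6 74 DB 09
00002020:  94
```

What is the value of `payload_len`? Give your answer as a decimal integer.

374591524

`payload_len` follows `duration_ms` (8 bytes), so it starts at byte offset 8 and occupies 4 bytes.
Bytes at offsets 8..11: 16 53 D0 24.
Big-endian: lowest address holds the most-significant byte.
The bytes are already most-significant first: 0x1653D024.
0x1653D024 = 374591524.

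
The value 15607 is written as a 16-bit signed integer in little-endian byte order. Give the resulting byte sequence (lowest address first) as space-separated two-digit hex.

15607 in hexadecimal, padded to 16 bits, is 0x3CF7.
Split into bytes (most-significant first): 3C F7.
Little-endian stores the least-significant byte at the lowest address.
So at ascending addresses the bytes are F7 3C.

F7 3C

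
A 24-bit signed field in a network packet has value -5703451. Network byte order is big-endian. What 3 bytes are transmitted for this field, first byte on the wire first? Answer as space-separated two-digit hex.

A8 F8 E5

Two's complement of -5703451 in 24 bits: 5703451 = 0x57071B; invert → 0xA8F8E4; add 1 → 0xA8F8E5.
Split into bytes (most-significant first): A8 F8 E5.
Big-endian stores the most-significant byte at the lowest address.
So the memory order matches the most-significant-first order: A8 F8 E5.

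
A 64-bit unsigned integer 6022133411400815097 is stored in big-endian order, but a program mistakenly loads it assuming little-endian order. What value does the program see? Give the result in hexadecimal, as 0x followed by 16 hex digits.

6022133411400815097 in 64-bit hexadecimal is 0x5392EA6E588E91F9.
Stored big-endian, the bytes at ascending addresses are 53 92 EA 6E 58 8E 91 F9.
Read back as little-endian, the first byte is least significant, giving 0xF9918E586EEA9253.

0xF9918E586EEA9253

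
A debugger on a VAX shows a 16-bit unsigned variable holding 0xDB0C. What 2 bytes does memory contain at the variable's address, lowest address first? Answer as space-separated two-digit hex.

Split into bytes (most-significant first): DB 0C.
Little-endian stores the least-significant byte at the lowest address.
So at ascending addresses the bytes are 0C DB.

0C DB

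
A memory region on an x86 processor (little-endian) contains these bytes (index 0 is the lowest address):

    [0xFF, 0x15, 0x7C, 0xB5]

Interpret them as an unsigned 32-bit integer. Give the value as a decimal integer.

In little-endian order the low byte comes first in memory.
Reassemble most-significant byte first: B5 7C 15 FF → 0xB57C15FF.
0xB57C15FF = 3044808191.

3044808191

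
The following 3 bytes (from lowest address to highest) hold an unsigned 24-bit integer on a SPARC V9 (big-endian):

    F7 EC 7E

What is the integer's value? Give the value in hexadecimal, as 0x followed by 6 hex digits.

Big-endian: lowest address holds the most-significant byte.
The bytes are already most-significant first: 0xF7EC7E.

0xF7EC7E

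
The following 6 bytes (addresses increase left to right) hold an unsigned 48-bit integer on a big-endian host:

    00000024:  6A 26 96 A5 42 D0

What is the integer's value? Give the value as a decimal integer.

In big-endian order the high byte comes first in memory.
The bytes are already most-significant first: 0x6A2696A542D0.
0x6A2696A542D0 = 116713968714448.

116713968714448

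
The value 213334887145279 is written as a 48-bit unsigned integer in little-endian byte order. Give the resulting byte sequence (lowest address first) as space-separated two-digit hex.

213334887145279 in hexadecimal, padded to 48 bits, is 0xC206E62A9F3F.
Split into bytes (most-significant first): C2 06 E6 2A 9F 3F.
Little-endian stores the least-significant byte at the lowest address.
So at ascending addresses the bytes are 3F 9F 2A E6 06 C2.

3F 9F 2A E6 06 C2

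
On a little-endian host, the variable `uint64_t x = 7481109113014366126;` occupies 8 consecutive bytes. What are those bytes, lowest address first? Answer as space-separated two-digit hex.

7481109113014366126 in hexadecimal, padded to 64 bits, is 0x67D23D1A0728AFAE.
Split into bytes (most-significant first): 67 D2 3D 1A 07 28 AF AE.
Little-endian stores the least-significant byte at the lowest address.
So at ascending addresses the bytes are AE AF 28 07 1A 3D D2 67.

AE AF 28 07 1A 3D D2 67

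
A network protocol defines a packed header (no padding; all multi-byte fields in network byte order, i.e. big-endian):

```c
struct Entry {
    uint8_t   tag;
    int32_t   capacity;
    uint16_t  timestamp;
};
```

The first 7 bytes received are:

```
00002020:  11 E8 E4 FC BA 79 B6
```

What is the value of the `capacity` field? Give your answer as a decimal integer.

`capacity` follows `tag` (1 byte), so it starts at byte offset 1 and occupies 4 bytes.
Bytes at offsets 1..4: E8 E4 FC BA.
Big-endian stores the most-significant byte at the lowest address.
The bytes are already most-significant first: 0xE8E4FCBA.
Top bit is set, so as a signed 32-bit value this is 0xE8E4FCBA − 2^32 = -387646278.

-387646278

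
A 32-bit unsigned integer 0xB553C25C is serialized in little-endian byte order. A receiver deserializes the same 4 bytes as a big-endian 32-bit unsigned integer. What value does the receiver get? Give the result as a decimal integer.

1556239285

Stored little-endian, the bytes at ascending addresses are 5C C2 53 B5.
Read back as big-endian, the last byte is least significant, giving 0x5CC253B5.
0x5CC253B5 = 1556239285.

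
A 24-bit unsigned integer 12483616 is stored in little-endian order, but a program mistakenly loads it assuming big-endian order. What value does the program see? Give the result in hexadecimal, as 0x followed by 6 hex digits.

12483616 in 24-bit hexadecimal is 0xBE7C20.
Stored little-endian, the bytes at ascending addresses are 20 7C BE.
Read back as big-endian, the last byte is least significant, giving 0x207CBE.

0x207CBE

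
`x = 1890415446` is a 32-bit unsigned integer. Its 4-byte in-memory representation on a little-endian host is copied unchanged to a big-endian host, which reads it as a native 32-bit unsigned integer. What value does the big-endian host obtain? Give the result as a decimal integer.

1450421616

1890415446 in 32-bit hexadecimal is 0x70AD7356.
Stored little-endian, the bytes at ascending addresses are 56 73 AD 70.
Read back as big-endian, the last byte is least significant, giving 0x5673AD70.
0x5673AD70 = 1450421616.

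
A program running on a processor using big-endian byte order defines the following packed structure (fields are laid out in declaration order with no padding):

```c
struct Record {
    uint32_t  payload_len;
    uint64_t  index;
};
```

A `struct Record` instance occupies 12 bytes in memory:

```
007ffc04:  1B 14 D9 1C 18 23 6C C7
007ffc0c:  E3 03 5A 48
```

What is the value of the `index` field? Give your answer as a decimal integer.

`index` follows `payload_len` (4 bytes), so it starts at byte offset 4 and occupies 8 bytes.
Bytes at offsets 4..11: 18 23 6C C7 E3 03 5A 48.
Big-endian stores the most-significant byte at the lowest address.
The bytes are already most-significant first: 0x18236CC7E3035A48.
0x18236CC7E3035A48 = 1739353486858082888.

1739353486858082888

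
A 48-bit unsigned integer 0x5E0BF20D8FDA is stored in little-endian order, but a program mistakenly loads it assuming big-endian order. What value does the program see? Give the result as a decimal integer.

Stored little-endian, the bytes at ascending addresses are DA 8F 0D F2 0B 5E.
Read back as big-endian, the last byte is least significant, giving 0xDA8F0DF20B5E.
0xDA8F0DF20B5E = 240307949144926.

240307949144926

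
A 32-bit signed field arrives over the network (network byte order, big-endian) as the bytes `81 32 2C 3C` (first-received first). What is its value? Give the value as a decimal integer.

Big-endian stores the most-significant byte at the lowest address.
The bytes are already most-significant first: 0x81322C3C.
Top bit is set, so as a signed 32-bit value this is 0x81322C3C − 2^32 = -2127418308.

-2127418308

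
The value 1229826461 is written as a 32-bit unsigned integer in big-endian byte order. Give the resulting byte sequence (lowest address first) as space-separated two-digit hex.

1229826461 in hexadecimal, padded to 32 bits, is 0x494DA99D.
Split into bytes (most-significant first): 49 4D A9 9D.
Big-endian stores the most-significant byte at the lowest address.
So the memory order matches the most-significant-first order: 49 4D A9 9D.

49 4D A9 9D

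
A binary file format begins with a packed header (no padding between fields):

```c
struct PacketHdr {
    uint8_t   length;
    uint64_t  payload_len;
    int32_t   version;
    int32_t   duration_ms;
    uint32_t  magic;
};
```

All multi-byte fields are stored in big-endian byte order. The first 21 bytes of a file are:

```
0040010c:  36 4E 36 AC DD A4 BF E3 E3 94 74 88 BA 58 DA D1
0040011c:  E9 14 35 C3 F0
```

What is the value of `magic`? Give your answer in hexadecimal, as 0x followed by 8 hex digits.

`magic` follows `length` (1 B), `payload_len` (8 B), `version` (4 B), `duration_ms` (4 B), so it starts at offset 1 + 8 + 4 + 4 = 17 and occupies 4 bytes.
Bytes at offsets 17..20: 14 35 C3 F0.
Big-endian stores the most-significant byte at the lowest address.
The bytes are already most-significant first: 0x1435C3F0.

0x1435C3F0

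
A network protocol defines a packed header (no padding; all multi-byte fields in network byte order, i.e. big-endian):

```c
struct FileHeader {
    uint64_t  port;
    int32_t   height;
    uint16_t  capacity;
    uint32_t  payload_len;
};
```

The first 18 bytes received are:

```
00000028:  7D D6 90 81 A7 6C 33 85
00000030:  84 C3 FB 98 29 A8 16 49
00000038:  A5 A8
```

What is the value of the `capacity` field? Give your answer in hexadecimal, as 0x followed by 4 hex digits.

`capacity` follows `port` (8 B), `height` (4 B), so it starts at offset 8 + 4 = 12 and occupies 2 bytes.
Bytes at offsets 12..13: 29 A8.
Big-endian stores the most-significant byte at the lowest address.
The bytes are already most-significant first: 0x29A8.

0x29A8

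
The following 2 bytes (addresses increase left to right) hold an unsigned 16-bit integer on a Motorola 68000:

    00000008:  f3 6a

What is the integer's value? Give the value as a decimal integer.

62314

Big-endian stores the most-significant byte at the lowest address.
The bytes are already most-significant first: 0xF36A.
0xF36A = 62314.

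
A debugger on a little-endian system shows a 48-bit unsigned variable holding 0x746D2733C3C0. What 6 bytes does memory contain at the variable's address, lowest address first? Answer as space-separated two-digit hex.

Split into bytes (most-significant first): 74 6D 27 33 C3 C0.
In little-endian order the low byte comes first in memory.
So at ascending addresses the bytes are C0 C3 33 27 6D 74.

C0 C3 33 27 6D 74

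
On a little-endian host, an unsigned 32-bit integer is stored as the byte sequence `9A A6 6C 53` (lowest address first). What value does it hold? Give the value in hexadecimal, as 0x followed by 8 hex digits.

0x536CA69A

Little-endian: lowest address holds the least-significant byte.
Reassemble most-significant byte first: 53 6C A6 9A → 0x536CA69A.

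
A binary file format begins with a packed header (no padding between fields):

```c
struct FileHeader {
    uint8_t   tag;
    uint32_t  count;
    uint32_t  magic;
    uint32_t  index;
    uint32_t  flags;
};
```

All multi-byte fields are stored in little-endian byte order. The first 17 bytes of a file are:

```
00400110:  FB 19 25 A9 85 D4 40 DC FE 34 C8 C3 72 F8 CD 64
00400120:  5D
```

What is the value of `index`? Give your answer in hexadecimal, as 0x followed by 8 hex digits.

`index` follows `tag` (1 B), `count` (4 B), `magic` (4 B), so it starts at offset 1 + 4 + 4 = 9 and occupies 4 bytes.
Bytes at offsets 9..12: 34 C8 C3 72.
In little-endian order the low byte comes first in memory.
Reassemble most-significant byte first: 72 C3 C8 34 → 0x72C3C834.

0x72C3C834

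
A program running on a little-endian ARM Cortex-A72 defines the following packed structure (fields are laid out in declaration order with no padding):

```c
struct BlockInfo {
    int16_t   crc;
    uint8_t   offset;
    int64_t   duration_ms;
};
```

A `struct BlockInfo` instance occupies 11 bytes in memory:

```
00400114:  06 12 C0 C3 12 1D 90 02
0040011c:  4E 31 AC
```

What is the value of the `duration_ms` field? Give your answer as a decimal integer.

`duration_ms` follows `crc` (2 B), `offset` (1 B), so it starts at offset 2 + 1 = 3 and occupies 8 bytes.
Bytes at offsets 3..10: C3 12 1D 90 02 4E 31 AC.
Little-endian: lowest address holds the least-significant byte.
Reassemble most-significant byte first: AC 31 4E 02 90 1D 12 C3 → 0xAC314E02901D12C3.
Top bit is set, so as a signed 64-bit value this is 0xAC314E02901D12C3 − 2^64 = -6038959852412398909.

-6038959852412398909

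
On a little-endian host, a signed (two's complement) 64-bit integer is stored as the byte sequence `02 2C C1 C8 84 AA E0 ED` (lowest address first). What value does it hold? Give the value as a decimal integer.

Little-endian: lowest address holds the least-significant byte.
Reassemble most-significant byte first: ED E0 AA 84 C8 C1 2C 02 → 0xEDE0AA84C8C12C02.
Top bit is set, so as a signed 64-bit value this is 0xEDE0AA84C8C12C02 − 2^64 = -1305856404656935934.

-1305856404656935934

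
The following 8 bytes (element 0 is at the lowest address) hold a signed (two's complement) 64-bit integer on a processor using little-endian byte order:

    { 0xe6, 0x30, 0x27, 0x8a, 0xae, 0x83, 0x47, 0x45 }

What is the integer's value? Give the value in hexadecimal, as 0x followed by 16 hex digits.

Little-endian: lowest address holds the least-significant byte.
Reassemble most-significant byte first: 45 47 83 AE 8A 27 30 E6 → 0x454783AE8A2730E6.

0x454783AE8A2730E6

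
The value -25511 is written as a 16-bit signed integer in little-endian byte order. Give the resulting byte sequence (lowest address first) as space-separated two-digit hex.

59 9C

Two's complement of -25511 in 16 bits: 25511 = 0x63A7; invert → 0x9C58; add 1 → 0x9C59.
Split into bytes (most-significant first): 9C 59.
In little-endian order the low byte comes first in memory.
So at ascending addresses the bytes are 59 9C.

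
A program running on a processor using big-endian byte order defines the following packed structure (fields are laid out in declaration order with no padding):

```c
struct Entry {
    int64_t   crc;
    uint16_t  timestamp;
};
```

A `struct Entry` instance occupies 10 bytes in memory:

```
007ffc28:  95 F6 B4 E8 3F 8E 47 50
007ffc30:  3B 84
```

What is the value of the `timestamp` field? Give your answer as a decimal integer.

15236

`timestamp` follows `crc` (8 bytes), so it starts at byte offset 8 and occupies 2 bytes.
Bytes at offsets 8..9: 3B 84.
Big-endian stores the most-significant byte at the lowest address.
The bytes are already most-significant first: 0x3B84.
0x3B84 = 15236.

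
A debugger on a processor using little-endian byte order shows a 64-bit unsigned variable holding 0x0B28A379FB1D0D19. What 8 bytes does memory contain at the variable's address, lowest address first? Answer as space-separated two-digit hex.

Split into bytes (most-significant first): 0B 28 A3 79 FB 1D 0D 19.
In little-endian order the low byte comes first in memory.
So at ascending addresses the bytes are 19 0D 1D FB 79 A3 28 0B.

19 0D 1D FB 79 A3 28 0B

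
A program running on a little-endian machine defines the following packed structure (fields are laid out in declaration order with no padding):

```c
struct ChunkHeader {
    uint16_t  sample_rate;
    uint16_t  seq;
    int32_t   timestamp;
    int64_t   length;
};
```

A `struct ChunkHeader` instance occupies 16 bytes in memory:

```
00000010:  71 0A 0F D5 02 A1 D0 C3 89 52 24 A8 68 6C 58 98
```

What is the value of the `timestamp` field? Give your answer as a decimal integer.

-1009737470

`timestamp` follows `sample_rate` (2 B), `seq` (2 B), so it starts at offset 2 + 2 = 4 and occupies 4 bytes.
Bytes at offsets 4..7: 02 A1 D0 C3.
Little-endian stores the least-significant byte at the lowest address.
Reassemble most-significant byte first: C3 D0 A1 02 → 0xC3D0A102.
Top bit is set, so as a signed 32-bit value this is 0xC3D0A102 − 2^32 = -1009737470.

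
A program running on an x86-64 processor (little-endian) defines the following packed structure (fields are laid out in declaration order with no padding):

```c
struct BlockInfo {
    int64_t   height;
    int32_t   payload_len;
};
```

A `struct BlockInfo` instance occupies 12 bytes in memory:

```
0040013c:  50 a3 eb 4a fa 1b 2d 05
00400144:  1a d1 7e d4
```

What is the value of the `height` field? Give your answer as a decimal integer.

372985105954349904

`height` is the first field, at byte offset 0, occupying 8 bytes.
Bytes at offsets 0..7: 50 A3 EB 4A FA 1B 2D 05.
Little-endian stores the least-significant byte at the lowest address.
Reassemble most-significant byte first: 05 2D 1B FA 4A EB A3 50 → 0x052D1BFA4AEBA350.
0x052D1BFA4AEBA350 = 372985105954349904.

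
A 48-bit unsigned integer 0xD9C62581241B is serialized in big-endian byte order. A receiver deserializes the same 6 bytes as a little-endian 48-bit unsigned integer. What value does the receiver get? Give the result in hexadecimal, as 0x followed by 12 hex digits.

0x1B248125C6D9

Stored big-endian, the bytes at ascending addresses are D9 C6 25 81 24 1B.
Read back as little-endian, the first byte is least significant, giving 0x1B248125C6D9.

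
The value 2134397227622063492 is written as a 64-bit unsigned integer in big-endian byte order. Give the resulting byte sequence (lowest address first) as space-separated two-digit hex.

1D 9E E6 F8 51 FD DD 84

2134397227622063492 in hexadecimal, padded to 64 bits, is 0x1D9EE6F851FDDD84.
Split into bytes (most-significant first): 1D 9E E6 F8 51 FD DD 84.
In big-endian order the high byte comes first in memory.
So the memory order matches the most-significant-first order: 1D 9E E6 F8 51 FD DD 84.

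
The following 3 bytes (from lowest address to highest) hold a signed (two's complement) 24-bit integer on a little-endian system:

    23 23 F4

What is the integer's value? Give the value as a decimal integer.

-777437

Little-endian stores the least-significant byte at the lowest address.
Reassemble most-significant byte first: F4 23 23 → 0xF42323.
Top bit is set, so as a signed 24-bit value this is 0xF42323 − 2^24 = -777437.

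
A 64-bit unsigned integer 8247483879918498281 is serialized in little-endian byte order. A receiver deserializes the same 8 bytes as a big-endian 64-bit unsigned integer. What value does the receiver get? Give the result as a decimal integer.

16821311062974559346

8247483879918498281 in 64-bit hexadecimal is 0x7274F2E4494D71E9.
Stored little-endian, the bytes at ascending addresses are E9 71 4D 49 E4 F2 74 72.
Read back as big-endian, the last byte is least significant, giving 0xE9714D49E4F27472.
0xE9714D49E4F27472 = 16821311062974559346.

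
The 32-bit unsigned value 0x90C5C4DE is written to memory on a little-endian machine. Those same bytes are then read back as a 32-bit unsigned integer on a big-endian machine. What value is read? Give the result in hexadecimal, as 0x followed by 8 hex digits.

0xDEC4C590

Stored little-endian, the bytes at ascending addresses are DE C4 C5 90.
Read back as big-endian, the last byte is least significant, giving 0xDEC4C590.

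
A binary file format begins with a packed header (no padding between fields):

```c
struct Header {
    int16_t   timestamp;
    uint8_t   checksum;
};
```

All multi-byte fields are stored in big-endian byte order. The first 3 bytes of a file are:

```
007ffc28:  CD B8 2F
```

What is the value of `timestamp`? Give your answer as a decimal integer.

`timestamp` is the first field, at byte offset 0, occupying 2 bytes.
Bytes at offsets 0..1: CD B8.
In big-endian order the high byte comes first in memory.
The bytes are already most-significant first: 0xCDB8.
Top bit is set, so as a signed 16-bit value this is 0xCDB8 − 2^16 = -12872.

-12872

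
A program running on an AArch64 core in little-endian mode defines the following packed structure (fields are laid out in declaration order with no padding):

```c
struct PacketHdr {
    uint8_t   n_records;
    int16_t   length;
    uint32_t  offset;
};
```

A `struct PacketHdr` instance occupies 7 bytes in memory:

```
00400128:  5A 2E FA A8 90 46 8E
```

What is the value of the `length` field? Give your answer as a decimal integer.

-1490

`length` follows `n_records` (1 byte), so it starts at byte offset 1 and occupies 2 bytes.
Bytes at offsets 1..2: 2E FA.
In little-endian order the low byte comes first in memory.
Reassemble most-significant byte first: FA 2E → 0xFA2E.
Top bit is set, so as a signed 16-bit value this is 0xFA2E − 2^16 = -1490.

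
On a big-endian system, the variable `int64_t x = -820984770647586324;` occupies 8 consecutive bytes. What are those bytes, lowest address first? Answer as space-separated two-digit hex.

Two's complement of -820984770647586324 in 64 bits: 820984770647586324 = 0x0B64B94C94747614; invert → 0xF49B46B36B8B89EB; add 1 → 0xF49B46B36B8B89EC.
Split into bytes (most-significant first): F4 9B 46 B3 6B 8B 89 EC.
In big-endian order the high byte comes first in memory.
So the memory order matches the most-significant-first order: F4 9B 46 B3 6B 8B 89 EC.

F4 9B 46 B3 6B 8B 89 EC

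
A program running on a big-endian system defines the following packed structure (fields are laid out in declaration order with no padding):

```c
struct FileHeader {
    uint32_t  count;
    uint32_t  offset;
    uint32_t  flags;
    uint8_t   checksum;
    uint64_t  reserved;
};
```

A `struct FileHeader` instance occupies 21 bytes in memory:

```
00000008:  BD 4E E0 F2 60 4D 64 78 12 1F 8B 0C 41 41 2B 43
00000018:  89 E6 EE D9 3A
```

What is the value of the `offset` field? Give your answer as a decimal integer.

1615684728

`offset` follows `count` (4 bytes), so it starts at byte offset 4 and occupies 4 bytes.
Bytes at offsets 4..7: 60 4D 64 78.
In big-endian order the high byte comes first in memory.
The bytes are already most-significant first: 0x604D6478.
0x604D6478 = 1615684728.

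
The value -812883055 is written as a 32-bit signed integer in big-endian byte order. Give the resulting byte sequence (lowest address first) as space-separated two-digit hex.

CF 8C 63 91

Two's complement of -812883055 in 32 bits: 812883055 = 0x30739C6F; invert → 0xCF8C6390; add 1 → 0xCF8C6391.
Split into bytes (most-significant first): CF 8C 63 91.
In big-endian order the high byte comes first in memory.
So the memory order matches the most-significant-first order: CF 8C 63 91.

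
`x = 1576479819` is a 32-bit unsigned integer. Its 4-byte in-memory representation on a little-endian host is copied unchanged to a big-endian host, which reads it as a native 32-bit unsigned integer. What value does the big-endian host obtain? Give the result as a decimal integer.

1576479819 in 32-bit hexadecimal is 0x5DF72C4B.
Stored little-endian, the bytes at ascending addresses are 4B 2C F7 5D.
Read back as big-endian, the last byte is least significant, giving 0x4B2CF75D.
0x4B2CF75D = 1261238109.

1261238109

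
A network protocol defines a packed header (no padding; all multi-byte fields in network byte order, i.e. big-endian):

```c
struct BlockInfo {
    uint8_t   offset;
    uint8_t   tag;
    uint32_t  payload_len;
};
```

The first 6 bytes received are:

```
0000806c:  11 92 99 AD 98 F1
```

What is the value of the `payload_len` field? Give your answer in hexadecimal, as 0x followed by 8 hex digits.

0x99AD98F1

`payload_len` follows `offset` (1 B), `tag` (1 B), so it starts at offset 1 + 1 = 2 and occupies 4 bytes.
Bytes at offsets 2..5: 99 AD 98 F1.
Big-endian stores the most-significant byte at the lowest address.
The bytes are already most-significant first: 0x99AD98F1.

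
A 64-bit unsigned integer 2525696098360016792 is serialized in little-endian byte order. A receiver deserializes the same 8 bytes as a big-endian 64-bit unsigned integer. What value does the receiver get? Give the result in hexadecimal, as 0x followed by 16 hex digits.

0x98BF564138130D23

2525696098360016792 in 64-bit hexadecimal is 0x230D13384156BF98.
Stored little-endian, the bytes at ascending addresses are 98 BF 56 41 38 13 0D 23.
Read back as big-endian, the last byte is least significant, giving 0x98BF564138130D23.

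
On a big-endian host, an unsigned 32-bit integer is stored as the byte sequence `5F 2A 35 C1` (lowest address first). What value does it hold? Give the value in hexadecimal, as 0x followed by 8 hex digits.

0x5F2A35C1

Big-endian stores the most-significant byte at the lowest address.
The bytes are already most-significant first: 0x5F2A35C1.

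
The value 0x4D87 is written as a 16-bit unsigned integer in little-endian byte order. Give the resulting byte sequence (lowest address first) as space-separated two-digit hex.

87 4D

Split into bytes (most-significant first): 4D 87.
In little-endian order the low byte comes first in memory.
So at ascending addresses the bytes are 87 4D.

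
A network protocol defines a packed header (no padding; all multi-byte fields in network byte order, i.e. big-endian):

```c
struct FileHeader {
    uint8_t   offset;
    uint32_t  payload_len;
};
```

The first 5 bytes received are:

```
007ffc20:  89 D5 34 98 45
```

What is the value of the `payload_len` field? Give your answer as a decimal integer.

3576993861

`payload_len` follows `offset` (1 byte), so it starts at byte offset 1 and occupies 4 bytes.
Bytes at offsets 1..4: D5 34 98 45.
Big-endian stores the most-significant byte at the lowest address.
The bytes are already most-significant first: 0xD5349845.
0xD5349845 = 3576993861.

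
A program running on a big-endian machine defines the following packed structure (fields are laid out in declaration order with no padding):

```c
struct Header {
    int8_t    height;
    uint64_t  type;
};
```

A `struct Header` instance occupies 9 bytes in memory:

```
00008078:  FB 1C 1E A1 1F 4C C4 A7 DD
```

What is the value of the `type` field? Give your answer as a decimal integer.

`type` follows `height` (1 byte), so it starts at byte offset 1 and occupies 8 bytes.
Bytes at offsets 1..8: 1C 1E A1 1F 4C C4 A7 DD.
Big-endian stores the most-significant byte at the lowest address.
The bytes are already most-significant first: 0x1C1EA11F4CC4A7DD.
0x1C1EA11F4CC4A7DD = 2026234038167316445.

2026234038167316445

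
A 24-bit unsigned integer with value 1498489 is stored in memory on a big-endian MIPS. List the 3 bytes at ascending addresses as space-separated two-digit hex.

1498489 in hexadecimal, padded to 24 bits, is 0x16DD79.
Split into bytes (most-significant first): 16 DD 79.
Big-endian: lowest address holds the most-significant byte.
So the memory order matches the most-significant-first order: 16 DD 79.

16 DD 79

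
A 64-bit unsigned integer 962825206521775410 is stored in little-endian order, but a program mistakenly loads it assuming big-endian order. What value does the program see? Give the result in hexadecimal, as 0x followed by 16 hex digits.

0x32C5858F6CA45C0D

962825206521775410 in 64-bit hexadecimal is 0x0D5CA46C8F85C532.
Stored little-endian, the bytes at ascending addresses are 32 C5 85 8F 6C A4 5C 0D.
Read back as big-endian, the last byte is least significant, giving 0x32C5858F6CA45C0D.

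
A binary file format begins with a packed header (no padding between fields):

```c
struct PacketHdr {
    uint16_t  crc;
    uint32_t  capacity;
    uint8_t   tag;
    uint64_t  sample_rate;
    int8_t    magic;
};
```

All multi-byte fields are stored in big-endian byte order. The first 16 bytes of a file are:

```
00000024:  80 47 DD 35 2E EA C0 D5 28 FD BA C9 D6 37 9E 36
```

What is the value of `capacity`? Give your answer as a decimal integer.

3711250154

`capacity` follows `crc` (2 bytes), so it starts at byte offset 2 and occupies 4 bytes.
Bytes at offsets 2..5: DD 35 2E EA.
Big-endian: lowest address holds the most-significant byte.
The bytes are already most-significant first: 0xDD352EEA.
0xDD352EEA = 3711250154.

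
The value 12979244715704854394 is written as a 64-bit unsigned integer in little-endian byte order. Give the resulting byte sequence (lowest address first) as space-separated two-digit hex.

12979244715704854394 in hexadecimal, padded to 64 bits, is 0xB41F8A4D4C74277A.
Split into bytes (most-significant first): B4 1F 8A 4D 4C 74 27 7A.
Little-endian stores the least-significant byte at the lowest address.
So at ascending addresses the bytes are 7A 27 74 4C 4D 8A 1F B4.

7A 27 74 4C 4D 8A 1F B4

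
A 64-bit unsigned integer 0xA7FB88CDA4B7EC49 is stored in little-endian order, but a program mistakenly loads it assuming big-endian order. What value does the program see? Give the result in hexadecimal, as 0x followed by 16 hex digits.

Stored little-endian, the bytes at ascending addresses are 49 EC B7 A4 CD 88 FB A7.
Read back as big-endian, the last byte is least significant, giving 0x49ECB7A4CD88FBA7.

0x49ECB7A4CD88FBA7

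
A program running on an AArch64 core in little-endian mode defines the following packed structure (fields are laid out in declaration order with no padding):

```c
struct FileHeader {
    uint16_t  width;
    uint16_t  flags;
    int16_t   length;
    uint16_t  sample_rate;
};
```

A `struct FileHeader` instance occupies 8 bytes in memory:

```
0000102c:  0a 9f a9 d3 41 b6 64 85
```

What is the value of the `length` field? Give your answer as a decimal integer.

`length` follows `width` (2 B), `flags` (2 B), so it starts at offset 2 + 2 = 4 and occupies 2 bytes.
Bytes at offsets 4..5: 41 B6.
In little-endian order the low byte comes first in memory.
Reassemble most-significant byte first: B6 41 → 0xB641.
Top bit is set, so as a signed 16-bit value this is 0xB641 − 2^16 = -18879.

-18879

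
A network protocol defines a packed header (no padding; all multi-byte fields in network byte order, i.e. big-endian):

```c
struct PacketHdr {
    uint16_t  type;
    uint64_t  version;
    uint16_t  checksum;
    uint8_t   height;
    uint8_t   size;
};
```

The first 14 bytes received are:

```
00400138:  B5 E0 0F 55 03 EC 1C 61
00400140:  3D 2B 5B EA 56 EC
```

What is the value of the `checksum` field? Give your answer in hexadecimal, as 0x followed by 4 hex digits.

0x5BEA

`checksum` follows `type` (2 B), `version` (8 B), so it starts at offset 2 + 8 = 10 and occupies 2 bytes.
Bytes at offsets 10..11: 5B EA.
Big-endian stores the most-significant byte at the lowest address.
The bytes are already most-significant first: 0x5BEA.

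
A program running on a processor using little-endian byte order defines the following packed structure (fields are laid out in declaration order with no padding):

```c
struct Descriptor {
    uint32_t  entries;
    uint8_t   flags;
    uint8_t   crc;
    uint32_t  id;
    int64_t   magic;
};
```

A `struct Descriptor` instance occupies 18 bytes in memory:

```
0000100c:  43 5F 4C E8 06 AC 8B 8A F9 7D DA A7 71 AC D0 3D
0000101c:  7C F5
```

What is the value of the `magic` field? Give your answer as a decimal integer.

-757662670849464358

`magic` follows `entries` (4 B), `flags` (1 B), `crc` (1 B), `id` (4 B), so it starts at offset 4 + 1 + 1 + 4 = 10 and occupies 8 bytes.
Bytes at offsets 10..17: DA A7 71 AC D0 3D 7C F5.
Little-endian stores the least-significant byte at the lowest address.
Reassemble most-significant byte first: F5 7C 3D D0 AC 71 A7 DA → 0xF57C3DD0AC71A7DA.
Top bit is set, so as a signed 64-bit value this is 0xF57C3DD0AC71A7DA − 2^64 = -757662670849464358.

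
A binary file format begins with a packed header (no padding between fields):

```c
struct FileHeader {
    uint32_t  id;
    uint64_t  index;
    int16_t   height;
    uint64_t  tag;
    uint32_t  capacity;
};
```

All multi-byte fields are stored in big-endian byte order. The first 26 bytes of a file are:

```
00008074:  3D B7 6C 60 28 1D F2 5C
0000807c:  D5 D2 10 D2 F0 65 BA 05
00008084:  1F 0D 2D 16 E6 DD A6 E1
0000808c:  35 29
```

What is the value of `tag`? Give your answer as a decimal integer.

13404154007389660893

`tag` follows `id` (4 B), `index` (8 B), `height` (2 B), so it starts at offset 4 + 8 + 2 = 14 and occupies 8 bytes.
Bytes at offsets 14..21: BA 05 1F 0D 2D 16 E6 DD.
Big-endian: lowest address holds the most-significant byte.
The bytes are already most-significant first: 0xBA051F0D2D16E6DD.
0xBA051F0D2D16E6DD = 13404154007389660893.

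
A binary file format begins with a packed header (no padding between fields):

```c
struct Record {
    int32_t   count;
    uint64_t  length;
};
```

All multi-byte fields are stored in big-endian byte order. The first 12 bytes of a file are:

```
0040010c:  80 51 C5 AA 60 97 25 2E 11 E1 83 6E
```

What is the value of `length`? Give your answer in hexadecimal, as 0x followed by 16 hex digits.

`length` follows `count` (4 bytes), so it starts at byte offset 4 and occupies 8 bytes.
Bytes at offsets 4..11: 60 97 25 2E 11 E1 83 6E.
Big-endian: lowest address holds the most-significant byte.
The bytes are already most-significant first: 0x6097252E11E1836E.

0x6097252E11E1836E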